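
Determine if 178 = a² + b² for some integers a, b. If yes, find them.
3² + 13² (a=3, b=13)

Factorization: 178 = 2 × 89
By Fermat: n is sum of two squares iff every prime p ≡ 3 (mod 4) appears to even power.
All primes ≡ 3 (mod 4) appear to even power.
Search a = 0, 1, 2, … for 178 - a² a perfect square: first hit at a = 3: 178 - 9 = 169 = 13².
178 = 3² + 13² = 9 + 169 ✓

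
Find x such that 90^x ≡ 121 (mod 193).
138

Baby-step giant-step with step n = ⌈√193⌉ = 14.
Baby steps 90^j mod 193 (j:value) for j=0..13: 0:1, 1:90, 2:187, 3:39, 4:36, 5:152, 6:170, 7:53, 8:138, 9:68, 10:137, 11:171, 12:143, 13:132.
Giant-step multiplier: 90^(-14) ≡ 90^(192-14) = 90^178 ≡ 92 (mod 193).
Giant steps γ_i = 121·92^i mod 193: γ_0=121, γ_1=131, γ_2=86, γ_3=192, γ_4=101, γ_5=28, γ_6=67, γ_7=181, γ_8=54, γ_9=143 (in table at j=12).
x = i·n + j = 9·14 + 12 = 138.
Check: 90^138 ≡ 121 (mod 193).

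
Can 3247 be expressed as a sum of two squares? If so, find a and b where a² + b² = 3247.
Not possible

Factorization: 3247 = 17 × 191
By Fermat: n is sum of two squares iff every prime p ≡ 3 (mod 4) appears to even power.
Prime(s) ≡ 3 (mod 4) with odd exponent: [(191, 1)]
Therefore 3247 cannot be expressed as a² + b².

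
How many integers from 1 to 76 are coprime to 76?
36

76 = 2^2 × 19
φ(n) = n × ∏(1 - 1/p) for each prime p dividing n
φ(76) = 76 × (1 - 1/2) × (1 - 1/19) = 36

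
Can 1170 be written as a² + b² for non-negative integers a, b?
9² + 33² (a=9, b=33)

Factorization: 1170 = 2 × 3^2 × 5 × 13
By Fermat: n is sum of two squares iff every prime p ≡ 3 (mod 4) appears to even power.
All primes ≡ 3 (mod 4) appear to even power.
Search a = 0, 1, 2, … for 1170 - a² a perfect square: first hit at a = 9: 1170 - 81 = 1089 = 33².
1170 = 9² + 33² = 81 + 1089 ✓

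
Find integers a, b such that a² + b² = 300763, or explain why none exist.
Not possible

Factorization: 300763 = 67^3
By Fermat: n is sum of two squares iff every prime p ≡ 3 (mod 4) appears to even power.
Prime(s) ≡ 3 (mod 4) with odd exponent: [(67, 3)]
Therefore 300763 cannot be expressed as a² + b².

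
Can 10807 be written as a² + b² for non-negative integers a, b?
Not possible

Factorization: 10807 = 101 × 107
By Fermat: n is sum of two squares iff every prime p ≡ 3 (mod 4) appears to even power.
Prime(s) ≡ 3 (mod 4) with odd exponent: [(107, 1)]
Therefore 10807 cannot be expressed as a² + b².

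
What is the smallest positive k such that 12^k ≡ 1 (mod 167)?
83

167 is prime, so ord(12) divides φ(167) = 166.
Divisors of 166: 1, 2, 83, 166.
Repeated squaring: 12^1 ≡ 12, 12^2 ≡ 144, 12^4 ≡ 28, 12^8 ≡ 116, 12^16 ≡ 96, 12^32 ≡ 31, 12^64 ≡ 126, 12^128 ≡ 11 (mod 167).
Test 12^d mod 167 for each divisor d in increasing order:
12^1 ≡ 12
12^2 ≡ 144
12^83 = 12^64·12^16·12^2·12^1 ≡ 1  ← first divisor giving 1
The order is 83.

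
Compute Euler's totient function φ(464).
224

464 = 2^4 × 29
φ(n) = n × ∏(1 - 1/p) for each prime p dividing n
φ(464) = 464 × (1 - 1/2) × (1 - 1/29) = 224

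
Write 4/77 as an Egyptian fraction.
1/20 + 1/514 + 1/395780

Greedy algorithm:
4/77: ceiling(77/4) = 20, use 1/20
3/1540: ceiling(1540/3) = 514, use 1/514
1/395780: ceiling(395780/1) = 395780, use 1/395780
Result: 4/77 = 1/20 + 1/514 + 1/395780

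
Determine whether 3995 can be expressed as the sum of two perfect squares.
Not possible

Factorization: 3995 = 5 × 17 × 47
By Fermat: n is sum of two squares iff every prime p ≡ 3 (mod 4) appears to even power.
Prime(s) ≡ 3 (mod 4) with odd exponent: [(47, 1)]
Therefore 3995 cannot be expressed as a² + b².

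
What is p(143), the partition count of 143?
20390982757

p(n) counts ways to write n as a sum of positive integers (order ignored).
Euler's pentagonal recurrence: p(k) = p(k-1) + p(k-2) - p(k-5) - p(k-7) + p(k-12) + p(k-15) - ... (offsets j(3j∓1)/2, signs ++--, p(0)=1, p(<0)=0).
DP table for k = 0..142: p(0)=1, p(1)=1, p(2)=2, p(3)=3, p(4)=5, p(5)=7, p(6)=11, p(7)=15, p(8)=22, p(9)=30, p(10)=42, p(11)=56, p(12)=77, p(13)=101, p(14)=135, p(15)=176, p(16)=231, p(17)=297, p(18)=385, p(19)=490, p(20)=627, p(21)=792, p(22)=1002, p(23)=1255, p(24)=1575, p(25)=1958, p(26)=2436, p(27)=3010, p(28)=3718, p(29)=4565, p(30)=5604, p(31)=6842, p(32)=8349, p(33)=10143, p(34)=12310, p(35)=14883, p(36)=17977, p(37)=21637, p(38)=26015, p(39)=31185, p(40)=37338, p(41)=44583, p(42)=53174, p(43)=63261, p(44)=75175, p(45)=89134, p(46)=105558, p(47)=124754, p(48)=147273, p(49)=173525, p(50)=204226, p(51)=239943, p(52)=281589, p(53)=329931, p(54)=386155, p(55)=451276, p(56)=526823, p(57)=614154, p(58)=715220, p(59)=831820, p(60)=966467, p(61)=1121505, p(62)=1300156, p(63)=1505499, p(64)=1741630, p(65)=2012558, p(66)=2323520, p(67)=2679689, p(68)=3087735, p(69)=3554345, p(70)=4087968, p(71)=4697205, p(72)=5392783, p(73)=6185689, p(74)=7089500, p(75)=8118264, p(76)=9289091, p(77)=10619863, p(78)=12132164, p(79)=13848650, p(80)=15796476, p(81)=18004327, p(82)=20506255, p(83)=23338469, p(84)=26543660, p(85)=30167357, p(86)=34262962, p(87)=38887673, p(88)=44108109, p(89)=49995925, p(90)=56634173, p(91)=64112359, p(92)=72533807, p(93)=82010177, p(94)=92669720, p(95)=104651419, p(96)=118114304, p(97)=133230930, p(98)=150198136, p(99)=169229875, p(100)=190569292, p(101)=214481126, p(102)=241265379, p(103)=271248950, p(104)=304801365, p(105)=342325709, p(106)=384276336, p(107)=431149389, p(108)=483502844, p(109)=541946240, p(110)=607163746, p(111)=679903203, p(112)=761002156, p(113)=851376628, p(114)=952050665, p(115)=1064144451, p(116)=1188908248, p(117)=1327710076, p(118)=1482074143, p(119)=1653668665, p(120)=1844349560, p(121)=2056148051, p(122)=2291320912, p(123)=2552338241, p(124)=2841940500, p(125)=3163127352, p(126)=3519222692, p(127)=3913864295, p(128)=4351078600, p(129)=4835271870, p(130)=5371315400, p(131)=5964539504, p(132)=6620830889, p(133)=7346629512, p(134)=8149040695, p(135)=9035836076, p(136)=10015581680, p(137)=11097645016, p(138)=12292341831, p(139)=13610949895, p(140)=15065878135, p(141)=16670689208, p(142)=18440293320.
Final step: p(143) = p(142) + p(141) - p(138) - p(136) + p(131) + p(128) - p(121) - p(117) + p(108) + p(103) - p(92) - p(86) + p(73) + p(66) - p(51) - p(43) + p(26) + p(17)
= 18440293320 + 16670689208 - 12292341831 - 10015581680 + 5964539504 + 4351078600 - 2056148051 - 1327710076 + 483502844 + 271248950 - 72533807 - 34262962 + 6185689 + 2323520 - 239943 - 63261 + 2436 + 297
= 20390982757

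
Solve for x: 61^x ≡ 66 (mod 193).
35

Baby-step giant-step with step n = ⌈√193⌉ = 14.
Baby steps 61^j mod 193 (j:value) for j=0..13: 0:1, 1:61, 2:54, 3:13, 4:21, 5:123, 6:169, 7:80, 8:55, 9:74, 10:75, 11:136, 12:190, 13:10.
Giant-step multiplier: 61^(-14) ≡ 61^(192-14) = 61^178 ≡ 137 (mod 193).
Giant steps γ_i = 66·137^i mod 193: γ_0=66, γ_1=164, γ_2=80 (in table at j=7).
x = i·n + j = 2·14 + 7 = 35.
Check: 61^35 ≡ 66 (mod 193).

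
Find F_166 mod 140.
43

Matrix identity: Q^n = [[F_(n+1), F_n], [F_n, F_(n-1)]] with Q = [[1,1],[1,0]].
n = 166 = 10100110₂. Square-and-multiply, entries mod 140:
Q^1 = [[1,1],[1,0]]
Q^2 = (Q^1)² = [[2,1],[1,1]]
Q^5 = (Q^2)²·Q = [[8,5],[5,3]]
Q^10 = (Q^5)² = [[89,55],[55,34]]
Q^20 = (Q^10)² = [[26,45],[45,121]]
Q^41 = (Q^20)²·Q = [[76,41],[41,35]]
Q^83 = (Q^41)²·Q = [[108,37],[37,71]]
Q^166 = (Q^83)² = [[13,43],[43,110]]
F_166 mod 140 = Q^166[0][1] = 43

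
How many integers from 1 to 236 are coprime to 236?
116

236 = 2^2 × 59
φ(n) = n × ∏(1 - 1/p) for each prime p dividing n
φ(236) = 236 × (1 - 1/2) × (1 - 1/59) = 116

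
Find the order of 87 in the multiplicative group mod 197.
28

197 is prime, so ord(87) divides φ(197) = 196.
Divisors of 196: 1, 2, 4, 7, 14, 28, 49, 98, 196.
Repeated squaring: 87^1 ≡ 87, 87^2 ≡ 83, 87^4 ≡ 191, 87^8 ≡ 36, 87^16 ≡ 114, 87^32 ≡ 191, 87^64 ≡ 36, 87^128 ≡ 114 (mod 197).
Test 87^d mod 197 for each divisor d in increasing order:
87^1 ≡ 87
87^2 ≡ 83
87^4 ≡ 191
87^7 = 87^4·87^2·87^1 ≡ 14
87^14 = 87^8·87^4·87^2 ≡ 196
87^28 = 87^16·87^8·87^4 ≡ 1  ← first divisor giving 1
The order is 28.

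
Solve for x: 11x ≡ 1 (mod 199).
181

gcd(11, 199) = 1, so the inverse exists.
Extended Euclidean algorithm on (199, 11):
199 = 18 × 11 + 1  ⟹  1 = (1)·199 + (-18)·11
So (-18)·11 ≡ 1 (mod 199), i.e. 11^(-1) ≡ -18 ≡ 181 (mod 199).
Check: 11 × 181 = 1991 ≡ 1 (mod 199)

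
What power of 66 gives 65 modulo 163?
132

Baby-step giant-step with step n = ⌈√163⌉ = 13.
Baby steps 66^j mod 163 (j:value) for j=0..12: 0:1, 1:66, 2:118, 3:127, 4:69, 5:153, 6:155, 7:124, 8:34, 9:125, 10:100, 11:80, 12:64.
Giant-step multiplier: 66^(-13) ≡ 66^(162-13) = 66^149 ≡ 128 (mod 163).
Giant steps γ_i = 65·128^i mod 163: γ_0=65, γ_1=7, γ_2=81, γ_3=99, γ_4=121, γ_5=3, γ_6=58, γ_7=89, γ_8=145, γ_9=141, γ_10=118 (in table at j=2).
x = i·n + j = 10·13 + 2 = 132.
Check: 66^132 ≡ 65 (mod 163).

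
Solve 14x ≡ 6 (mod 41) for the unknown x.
x ≡ 18 (mod 41)

gcd(14, 41) = 1, which divides 6, so solutions exist.
Find 14^(-1) mod 41 by the extended Euclidean algorithm:
41 = 2 × 14 + 13  ⟹  13 = (1)·41 + (-2)·14
14 = 1 × 13 + 1  ⟹  1 = (-1)·41 + (3)·14
So (3)·14 ≡ 1 (mod 41), i.e. 14^(-1) ≡ 3 (mod 41).
x ≡ 3 × 6 = 18 ≡ 18 (mod 41).
Check: 14 × 18 = 252 ≡ 6 (mod 41).
Unique solution: x ≡ 18 (mod 41)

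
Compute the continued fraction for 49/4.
[12; 4]

Euclidean algorithm steps:
49 = 12 × 4 + 1
4 = 4 × 1 + 0
Continued fraction: [12; 4]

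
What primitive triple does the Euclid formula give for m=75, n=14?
(5429, 2100, 5821)

Euclid's formula: a = m² - n², b = 2mn, c = m² + n²
m = 75, n = 14
a = 75² - 14² = 5625 - 196 = 5429
b = 2 × 75 × 14 = 2100
c = 75² + 14² = 5625 + 196 = 5821
Verification: 5429² + 2100² = 29474041 + 4410000 = 33884041 = 5821² ✓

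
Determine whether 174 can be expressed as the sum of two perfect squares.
Not possible

Factorization: 174 = 2 × 3 × 29
By Fermat: n is sum of two squares iff every prime p ≡ 3 (mod 4) appears to even power.
Prime(s) ≡ 3 (mod 4) with odd exponent: [(3, 1)]
Therefore 174 cannot be expressed as a² + b².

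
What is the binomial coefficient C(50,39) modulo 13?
1

Using Lucas' theorem:
Write n=50 and k=39 in base 13:
n in base 13: [3, 11]
k in base 13: [3, 0]
C(50,39) mod 13 = ∏ C(n_i, k_i) mod 13
Digit binomials (mod 13): C(3,3) = 1; C(11,0) = 1
Product: 1 × 1 = 1 ≡ 1 (mod 13)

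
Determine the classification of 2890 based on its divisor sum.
deficient

Proper divisors of 2890: sum = 1 + 2 + 5 + 10 + 17 + 34 + 85 + 170 + 289 + 578 + 1445 = 2636
Since 2636 < 2890, 2890 is deficient.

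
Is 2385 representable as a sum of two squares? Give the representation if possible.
9² + 48² (a=9, b=48)

Factorization: 2385 = 3^2 × 5 × 53
By Fermat: n is sum of two squares iff every prime p ≡ 3 (mod 4) appears to even power.
All primes ≡ 3 (mod 4) appear to even power.
Search a = 0, 1, 2, … for 2385 - a² a perfect square: first hit at a = 9: 2385 - 81 = 2304 = 48².
2385 = 9² + 48² = 81 + 2304 ✓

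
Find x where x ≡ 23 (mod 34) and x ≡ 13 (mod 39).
91

Using Chinese Remainder Theorem:
M = 34 × 39 = 1326
M1 = 39, M2 = 34
y1 = 39^(-1) mod 34 = 7
y2 = 34^(-1) mod 39 = 31
x = (23×39×7 + 13×34×31) mod 1326 = 91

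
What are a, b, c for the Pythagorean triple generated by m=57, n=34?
(2093, 3876, 4405)

Euclid's formula: a = m² - n², b = 2mn, c = m² + n²
m = 57, n = 34
a = 57² - 34² = 3249 - 1156 = 2093
b = 2 × 57 × 34 = 3876
c = 57² + 34² = 3249 + 1156 = 4405
Verification: 2093² + 3876² = 4380649 + 15023376 = 19404025 = 4405² ✓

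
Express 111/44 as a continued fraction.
[2; 1, 1, 10, 2]

Euclidean algorithm steps:
111 = 2 × 44 + 23
44 = 1 × 23 + 21
23 = 1 × 21 + 2
21 = 10 × 2 + 1
2 = 2 × 1 + 0
Continued fraction: [2; 1, 1, 10, 2]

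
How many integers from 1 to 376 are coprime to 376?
184

376 = 2^3 × 47
φ(n) = n × ∏(1 - 1/p) for each prime p dividing n
φ(376) = 376 × (1 - 1/2) × (1 - 1/47) = 184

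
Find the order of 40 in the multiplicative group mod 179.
178

179 is prime, so ord(40) divides φ(179) = 178.
Divisors of 178: 1, 2, 89, 178.
Repeated squaring: 40^1 ≡ 40, 40^2 ≡ 168, 40^4 ≡ 121, 40^8 ≡ 142, 40^16 ≡ 116, 40^32 ≡ 31, 40^64 ≡ 66, 40^128 ≡ 60 (mod 179).
Test 40^d mod 179 for each divisor d in increasing order:
40^1 ≡ 40
40^2 ≡ 168
40^89 = 40^64·40^16·40^8·40^1 ≡ 178
40^178 = 40^128·40^32·40^16·40^2 ≡ 1  ← first divisor giving 1
The order is 178.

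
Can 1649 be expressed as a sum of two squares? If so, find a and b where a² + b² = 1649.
7² + 40² (a=7, b=40)

Factorization: 1649 = 17 × 97
By Fermat: n is sum of two squares iff every prime p ≡ 3 (mod 4) appears to even power.
All primes ≡ 3 (mod 4) appear to even power.
Search a = 0, 1, 2, … for 1649 - a² a perfect square: first hit at a = 7: 1649 - 49 = 1600 = 40².
1649 = 7² + 40² = 49 + 1600 ✓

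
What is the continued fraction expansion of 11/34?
[0; 3, 11]

Euclidean algorithm steps:
11 = 0 × 34 + 11
34 = 3 × 11 + 1
11 = 11 × 1 + 0
Continued fraction: [0; 3, 11]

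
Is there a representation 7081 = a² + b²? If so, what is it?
5² + 84² (a=5, b=84)

Factorization: 7081 = 73 × 97
By Fermat: n is sum of two squares iff every prime p ≡ 3 (mod 4) appears to even power.
All primes ≡ 3 (mod 4) appear to even power.
Search a = 0, 1, 2, … for 7081 - a² a perfect square: first hit at a = 5: 7081 - 25 = 7056 = 84².
7081 = 5² + 84² = 25 + 7056 ✓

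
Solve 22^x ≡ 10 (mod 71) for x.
52

Baby-step giant-step with step n = ⌈√71⌉ = 9.
Baby steps 22^j mod 71 (j:value) for j=0..8: 0:1, 1:22, 2:58, 3:69, 4:27, 5:26, 6:4, 7:17, 8:19.
Giant-step multiplier: 22^(-9) ≡ 22^(70-9) = 22^61 ≡ 62 (mod 71).
Giant steps γ_i = 10·62^i mod 71: γ_0=10, γ_1=52, γ_2=29, γ_3=23, γ_4=6, γ_5=17 (in table at j=7).
x = i·n + j = 5·9 + 7 = 52.
Check: 22^52 ≡ 10 (mod 71).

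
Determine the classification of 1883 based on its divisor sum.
deficient

Proper divisors of 1883: sum = 1 + 7 + 269 = 277
Since 277 < 1883, 1883 is deficient.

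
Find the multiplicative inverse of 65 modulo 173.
8

gcd(65, 173) = 1, so the inverse exists.
Extended Euclidean algorithm on (173, 65):
173 = 2 × 65 + 43  ⟹  43 = (1)·173 + (-2)·65
65 = 1 × 43 + 22  ⟹  22 = (-1)·173 + (3)·65
43 = 1 × 22 + 21  ⟹  21 = (2)·173 + (-5)·65
22 = 1 × 21 + 1  ⟹  1 = (-3)·173 + (8)·65
So (8)·65 ≡ 1 (mod 173), i.e. 65^(-1) ≡ 8 (mod 173).
Check: 65 × 8 = 520 ≡ 1 (mod 173)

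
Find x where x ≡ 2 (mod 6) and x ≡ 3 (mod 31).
158

Using Chinese Remainder Theorem:
M = 6 × 31 = 186
M1 = 31, M2 = 6
y1 = 31^(-1) mod 6 = 1
y2 = 6^(-1) mod 31 = 26
x = (2×31×1 + 3×6×26) mod 186 = 158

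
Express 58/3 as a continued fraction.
[19; 3]

Euclidean algorithm steps:
58 = 19 × 3 + 1
3 = 3 × 1 + 0
Continued fraction: [19; 3]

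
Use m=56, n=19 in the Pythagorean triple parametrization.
(2775, 2128, 3497)

Euclid's formula: a = m² - n², b = 2mn, c = m² + n²
m = 56, n = 19
a = 56² - 19² = 3136 - 361 = 2775
b = 2 × 56 × 19 = 2128
c = 56² + 19² = 3136 + 361 = 3497
Verification: 2775² + 2128² = 7700625 + 4528384 = 12229009 = 3497² ✓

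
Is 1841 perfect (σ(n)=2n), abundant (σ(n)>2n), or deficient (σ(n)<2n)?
deficient

Proper divisors of 1841: sum = 1 + 7 + 263 = 271
Since 271 < 1841, 1841 is deficient.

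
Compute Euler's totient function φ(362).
180

362 = 2 × 181
φ(n) = n × ∏(1 - 1/p) for each prime p dividing n
φ(362) = 362 × (1 - 1/2) × (1 - 1/181) = 180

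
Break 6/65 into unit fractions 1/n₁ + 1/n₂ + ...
1/11 + 1/715

Greedy algorithm:
6/65: ceiling(65/6) = 11, use 1/11
1/715: ceiling(715/1) = 715, use 1/715
Result: 6/65 = 1/11 + 1/715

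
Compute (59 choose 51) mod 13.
0

Using Lucas' theorem:
Write n=59 and k=51 in base 13:
n in base 13: [4, 7]
k in base 13: [3, 12]
C(59,51) mod 13 = ∏ C(n_i, k_i) mod 13
Digit binomials (mod 13): C(4,3) = 4; C(7,12) = 0 (k_i > n_i)
Product: 4 × 0 = 0 ≡ 0 (mod 13)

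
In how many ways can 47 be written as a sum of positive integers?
124754

p(n) counts ways to write n as a sum of positive integers (order ignored).
Euler's pentagonal recurrence: p(k) = p(k-1) + p(k-2) - p(k-5) - p(k-7) + p(k-12) + p(k-15) - ... (offsets j(3j∓1)/2, signs ++--, p(0)=1, p(<0)=0).
DP table for k = 0..46: p(0)=1, p(1)=1, p(2)=2, p(3)=3, p(4)=5, p(5)=7, p(6)=11, p(7)=15, p(8)=22, p(9)=30, p(10)=42, p(11)=56, p(12)=77, p(13)=101, p(14)=135, p(15)=176, p(16)=231, p(17)=297, p(18)=385, p(19)=490, p(20)=627, p(21)=792, p(22)=1002, p(23)=1255, p(24)=1575, p(25)=1958, p(26)=2436, p(27)=3010, p(28)=3718, p(29)=4565, p(30)=5604, p(31)=6842, p(32)=8349, p(33)=10143, p(34)=12310, p(35)=14883, p(36)=17977, p(37)=21637, p(38)=26015, p(39)=31185, p(40)=37338, p(41)=44583, p(42)=53174, p(43)=63261, p(44)=75175, p(45)=89134, p(46)=105558.
Final step: p(47) = p(46) + p(45) - p(42) - p(40) + p(35) + p(32) - p(25) - p(21) + p(12) + p(7)
= 105558 + 89134 - 53174 - 37338 + 14883 + 8349 - 1958 - 792 + 77 + 15
= 124754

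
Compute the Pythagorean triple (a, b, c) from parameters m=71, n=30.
(4141, 4260, 5941)

Euclid's formula: a = m² - n², b = 2mn, c = m² + n²
m = 71, n = 30
a = 71² - 30² = 5041 - 900 = 4141
b = 2 × 71 × 30 = 4260
c = 71² + 30² = 5041 + 900 = 5941
Verification: 4141² + 4260² = 17147881 + 18147600 = 35295481 = 5941² ✓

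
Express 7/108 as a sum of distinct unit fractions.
1/16 + 1/432

Greedy algorithm:
7/108: ceiling(108/7) = 16, use 1/16
1/432: ceiling(432/1) = 432, use 1/432
Result: 7/108 = 1/16 + 1/432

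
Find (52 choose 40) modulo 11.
10

Using Lucas' theorem:
Write n=52 and k=40 in base 11:
n in base 11: [4, 8]
k in base 11: [3, 7]
C(52,40) mod 11 = ∏ C(n_i, k_i) mod 11
Digit binomials (mod 11): C(4,3) = 4; C(8,7) = 8
Product: 4 × 8 = 32 ≡ 10 (mod 11)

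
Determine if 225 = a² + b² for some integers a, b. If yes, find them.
0² + 15² (a=0, b=15)

Factorization: 225 = 3^2 × 5^2
By Fermat: n is sum of two squares iff every prime p ≡ 3 (mod 4) appears to even power.
All primes ≡ 3 (mod 4) appear to even power.
Search a = 0, 1, 2, … for 225 - a² a perfect square: first hit at a = 0: 225 - 0 = 225 = 15².
225 = 0² + 15² = 0 + 225 ✓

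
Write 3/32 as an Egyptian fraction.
1/11 + 1/352

Greedy algorithm:
3/32: ceiling(32/3) = 11, use 1/11
1/352: ceiling(352/1) = 352, use 1/352
Result: 3/32 = 1/11 + 1/352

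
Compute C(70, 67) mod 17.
0

Using Lucas' theorem:
Write n=70 and k=67 in base 17:
n in base 17: [4, 2]
k in base 17: [3, 16]
C(70,67) mod 17 = ∏ C(n_i, k_i) mod 17
Digit binomials (mod 17): C(4,3) = 4; C(2,16) = 0 (k_i > n_i)
Product: 4 × 0 = 0 ≡ 0 (mod 17)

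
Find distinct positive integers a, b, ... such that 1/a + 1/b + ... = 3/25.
1/9 + 1/113 + 1/25425

Greedy algorithm:
3/25: ceiling(25/3) = 9, use 1/9
2/225: ceiling(225/2) = 113, use 1/113
1/25425: ceiling(25425/1) = 25425, use 1/25425
Result: 3/25 = 1/9 + 1/113 + 1/25425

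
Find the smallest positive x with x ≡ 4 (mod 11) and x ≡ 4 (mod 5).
4

Using Chinese Remainder Theorem:
M = 11 × 5 = 55
M1 = 5, M2 = 11
y1 = 5^(-1) mod 11 = 9
y2 = 11^(-1) mod 5 = 1
x = (4×5×9 + 4×11×1) mod 55 = 4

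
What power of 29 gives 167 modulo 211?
181

Baby-step giant-step with step n = ⌈√211⌉ = 15.
Baby steps 29^j mod 211 (j:value) for j=0..14: 0:1, 1:29, 2:208, 3:124, 4:9, 5:50, 6:184, 7:61, 8:81, 9:28, 10:179, 11:127, 12:96, 13:41, 14:134.
Giant-step multiplier: 29^(-15) ≡ 29^(210-15) = 29^195 ≡ 12 (mod 211).
Giant steps γ_i = 167·12^i mod 211: γ_0=167, γ_1=105, γ_2=205, γ_3=139, γ_4=191, γ_5=182, γ_6=74, γ_7=44, γ_8=106, γ_9=6, γ_10=72, γ_11=20, γ_12=29 (in table at j=1).
x = i·n + j = 12·15 + 1 = 181.
Check: 29^181 ≡ 167 (mod 211).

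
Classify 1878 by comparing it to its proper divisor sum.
abundant

Proper divisors of 1878: sum = 1 + 2 + 3 + 6 + 313 + 626 + 939 = 1890
Since 1890 > 1878, 1878 is abundant.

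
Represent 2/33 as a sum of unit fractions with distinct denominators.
1/17 + 1/561

Greedy algorithm:
2/33: ceiling(33/2) = 17, use 1/17
1/561: ceiling(561/1) = 561, use 1/561
Result: 2/33 = 1/17 + 1/561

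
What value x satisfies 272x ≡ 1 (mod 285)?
263

gcd(272, 285) = 1, so the inverse exists.
Extended Euclidean algorithm on (285, 272):
285 = 1 × 272 + 13  ⟹  13 = (1)·285 + (-1)·272
272 = 20 × 13 + 12  ⟹  12 = (-20)·285 + (21)·272
13 = 1 × 12 + 1  ⟹  1 = (21)·285 + (-22)·272
So (-22)·272 ≡ 1 (mod 285), i.e. 272^(-1) ≡ -22 ≡ 263 (mod 285).
Check: 272 × 263 = 71536 ≡ 1 (mod 285)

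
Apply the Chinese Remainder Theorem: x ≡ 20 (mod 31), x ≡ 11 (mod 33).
671

Using Chinese Remainder Theorem:
M = 31 × 33 = 1023
M1 = 33, M2 = 31
y1 = 33^(-1) mod 31 = 16
y2 = 31^(-1) mod 33 = 16
x = (20×33×16 + 11×31×16) mod 1023 = 671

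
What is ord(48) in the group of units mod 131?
65

131 is prime, so ord(48) divides φ(131) = 130.
Divisors of 130: 1, 2, 5, 10, 13, 26, 65, 130.
Repeated squaring: 48^1 ≡ 48, 48^2 ≡ 77, 48^4 ≡ 34, 48^8 ≡ 108, 48^16 ≡ 5, 48^32 ≡ 25, 48^64 ≡ 101, 48^128 ≡ 114 (mod 131).
Test 48^d mod 131 for each divisor d in increasing order:
48^1 ≡ 48
48^2 ≡ 77
48^5 = 48^4·48^1 ≡ 60
48^10 = 48^8·48^2 ≡ 63
48^13 = 48^8·48^4·48^1 ≡ 61
48^26 = 48^16·48^8·48^2 ≡ 53
48^65 = 48^64·48^1 ≡ 1  ← first divisor giving 1
The order is 65.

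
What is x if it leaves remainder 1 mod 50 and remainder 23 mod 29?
951

Using Chinese Remainder Theorem:
M = 50 × 29 = 1450
M1 = 29, M2 = 50
y1 = 29^(-1) mod 50 = 19
y2 = 50^(-1) mod 29 = 18
x = (1×29×19 + 23×50×18) mod 1450 = 951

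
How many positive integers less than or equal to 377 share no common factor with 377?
336

377 = 13 × 29
φ(n) = n × ∏(1 - 1/p) for each prime p dividing n
φ(377) = 377 × (1 - 1/13) × (1 - 1/29) = 336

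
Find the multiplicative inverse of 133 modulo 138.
55

gcd(133, 138) = 1, so the inverse exists.
Extended Euclidean algorithm on (138, 133):
138 = 1 × 133 + 5  ⟹  5 = (1)·138 + (-1)·133
133 = 26 × 5 + 3  ⟹  3 = (-26)·138 + (27)·133
5 = 1 × 3 + 2  ⟹  2 = (27)·138 + (-28)·133
3 = 1 × 2 + 1  ⟹  1 = (-53)·138 + (55)·133
So (55)·133 ≡ 1 (mod 138), i.e. 133^(-1) ≡ 55 (mod 138).
Check: 133 × 55 = 7315 ≡ 1 (mod 138)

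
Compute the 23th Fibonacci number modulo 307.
106

Matrix identity: Q^n = [[F_(n+1), F_n], [F_n, F_(n-1)]] with Q = [[1,1],[1,0]].
n = 23 = 10111₂. Square-and-multiply, entries mod 307:
Q^1 = [[1,1],[1,0]]
Q^2 = (Q^1)² = [[2,1],[1,1]]
Q^5 = (Q^2)²·Q = [[8,5],[5,3]]
Q^11 = (Q^5)²·Q = [[144,89],[89,55]]
Q^23 = (Q^11)²·Q = [[11,106],[106,212]]
F_23 mod 307 = Q^23[0][1] = 106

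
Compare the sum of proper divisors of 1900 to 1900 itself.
abundant

Proper divisors of 1900: sum = 1 + 2 + 4 + 5 + 10 + 19 + 20 + 25 + ... + 190 + 380 + 475 + 950 (17 divisors) = 2440
Since 2440 > 1900, 1900 is abundant.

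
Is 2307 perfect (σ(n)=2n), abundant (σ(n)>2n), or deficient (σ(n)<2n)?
deficient

Proper divisors of 2307: sum = 1 + 3 + 769 = 773
Since 773 < 2307, 2307 is deficient.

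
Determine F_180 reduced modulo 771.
357

Matrix identity: Q^n = [[F_(n+1), F_n], [F_n, F_(n-1)]] with Q = [[1,1],[1,0]].
n = 180 = 10110100₂. Square-and-multiply, entries mod 771:
Q^1 = [[1,1],[1,0]]
Q^2 = (Q^1)² = [[2,1],[1,1]]
Q^5 = (Q^2)²·Q = [[8,5],[5,3]]
Q^11 = (Q^5)²·Q = [[144,89],[89,55]]
Q^22 = (Q^11)² = [[130,749],[749,152]]
Q^45 = (Q^22)²·Q = [[386,422],[422,735]]
Q^90 = (Q^45)² = [[176,439],[439,508]]
Q^180 = (Q^90)² = [[107,357],[357,521]]
F_180 mod 771 = Q^180[0][1] = 357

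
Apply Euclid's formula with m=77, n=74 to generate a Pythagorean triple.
(453, 11396, 11405)

Euclid's formula: a = m² - n², b = 2mn, c = m² + n²
m = 77, n = 74
a = 77² - 74² = 5929 - 5476 = 453
b = 2 × 77 × 74 = 11396
c = 77² + 74² = 5929 + 5476 = 11405
Verification: 453² + 11396² = 205209 + 129868816 = 130074025 = 11405² ✓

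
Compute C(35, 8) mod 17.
0

Using Lucas' theorem:
Write n=35 and k=8 in base 17:
n in base 17: [2, 1]
k in base 17: [0, 8]
C(35,8) mod 17 = ∏ C(n_i, k_i) mod 17
Digit binomials (mod 17): C(2,0) = 1; C(1,8) = 0 (k_i > n_i)
Product: 1 × 0 = 0 ≡ 0 (mod 17)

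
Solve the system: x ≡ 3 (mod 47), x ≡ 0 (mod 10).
50

Using Chinese Remainder Theorem:
M = 47 × 10 = 470
M1 = 10, M2 = 47
y1 = 10^(-1) mod 47 = 33
y2 = 47^(-1) mod 10 = 3
x = (3×10×33 + 0×47×3) mod 470 = 50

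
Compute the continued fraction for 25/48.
[0; 1, 1, 11, 2]

Euclidean algorithm steps:
25 = 0 × 48 + 25
48 = 1 × 25 + 23
25 = 1 × 23 + 2
23 = 11 × 2 + 1
2 = 2 × 1 + 0
Continued fraction: [0; 1, 1, 11, 2]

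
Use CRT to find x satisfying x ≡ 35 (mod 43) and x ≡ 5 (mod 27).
680

Using Chinese Remainder Theorem:
M = 43 × 27 = 1161
M1 = 27, M2 = 43
y1 = 27^(-1) mod 43 = 8
y2 = 43^(-1) mod 27 = 22
x = (35×27×8 + 5×43×22) mod 1161 = 680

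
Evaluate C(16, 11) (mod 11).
1

Using Lucas' theorem:
Write n=16 and k=11 in base 11:
n in base 11: [1, 5]
k in base 11: [1, 0]
C(16,11) mod 11 = ∏ C(n_i, k_i) mod 11
Digit binomials (mod 11): C(1,1) = 1; C(5,0) = 1
Product: 1 × 1 = 1 ≡ 1 (mod 11)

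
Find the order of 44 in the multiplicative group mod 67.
66

67 is prime, so ord(44) divides φ(67) = 66.
Divisors of 66: 1, 2, 3, 6, 11, 22, 33, 66.
Repeated squaring: 44^1 ≡ 44, 44^2 ≡ 60, 44^4 ≡ 49, 44^8 ≡ 56, 44^16 ≡ 54, 44^32 ≡ 35, 44^64 ≡ 19 (mod 67).
Test 44^d mod 67 for each divisor d in increasing order:
44^1 ≡ 44
44^2 ≡ 60
44^3 = 44^2·44^1 ≡ 27
44^6 = 44^4·44^2 ≡ 59
44^11 = 44^8·44^2·44^1 ≡ 38
44^22 = 44^16·44^4·44^2 ≡ 37
44^33 = 44^32·44^1 ≡ 66
44^66 = 44^64·44^2 ≡ 1  ← first divisor giving 1
The order is 66.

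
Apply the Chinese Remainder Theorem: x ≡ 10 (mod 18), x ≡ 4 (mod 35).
424

Using Chinese Remainder Theorem:
M = 18 × 35 = 630
M1 = 35, M2 = 18
y1 = 35^(-1) mod 18 = 17
y2 = 18^(-1) mod 35 = 2
x = (10×35×17 + 4×18×2) mod 630 = 424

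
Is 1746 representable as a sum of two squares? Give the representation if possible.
15² + 39² (a=15, b=39)

Factorization: 1746 = 2 × 3^2 × 97
By Fermat: n is sum of two squares iff every prime p ≡ 3 (mod 4) appears to even power.
All primes ≡ 3 (mod 4) appear to even power.
Search a = 0, 1, 2, … for 1746 - a² a perfect square: first hit at a = 15: 1746 - 225 = 1521 = 39².
1746 = 15² + 39² = 225 + 1521 ✓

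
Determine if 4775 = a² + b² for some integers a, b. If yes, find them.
Not possible

Factorization: 4775 = 5^2 × 191
By Fermat: n is sum of two squares iff every prime p ≡ 3 (mod 4) appears to even power.
Prime(s) ≡ 3 (mod 4) with odd exponent: [(191, 1)]
Therefore 4775 cannot be expressed as a² + b².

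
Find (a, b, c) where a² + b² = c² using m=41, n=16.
(1425, 1312, 1937)

Euclid's formula: a = m² - n², b = 2mn, c = m² + n²
m = 41, n = 16
a = 41² - 16² = 1681 - 256 = 1425
b = 2 × 41 × 16 = 1312
c = 41² + 16² = 1681 + 256 = 1937
Verification: 1425² + 1312² = 2030625 + 1721344 = 3751969 = 1937² ✓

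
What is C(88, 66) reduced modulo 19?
6

Using Lucas' theorem:
Write n=88 and k=66 in base 19:
n in base 19: [4, 12]
k in base 19: [3, 9]
C(88,66) mod 19 = ∏ C(n_i, k_i) mod 19
Digit binomials (mod 19): C(4,3) = 4; C(12,9) = 220 ≡ 11
Product: 4 × 11 = 44 ≡ 6 (mod 19)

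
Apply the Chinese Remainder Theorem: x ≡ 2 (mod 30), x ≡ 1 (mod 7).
92

Using Chinese Remainder Theorem:
M = 30 × 7 = 210
M1 = 7, M2 = 30
y1 = 7^(-1) mod 30 = 13
y2 = 30^(-1) mod 7 = 4
x = (2×7×13 + 1×30×4) mod 210 = 92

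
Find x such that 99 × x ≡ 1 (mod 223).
214

gcd(99, 223) = 1, so the inverse exists.
Extended Euclidean algorithm on (223, 99):
223 = 2 × 99 + 25  ⟹  25 = (1)·223 + (-2)·99
99 = 3 × 25 + 24  ⟹  24 = (-3)·223 + (7)·99
25 = 1 × 24 + 1  ⟹  1 = (4)·223 + (-9)·99
So (-9)·99 ≡ 1 (mod 223), i.e. 99^(-1) ≡ -9 ≡ 214 (mod 223).
Check: 99 × 214 = 21186 ≡ 1 (mod 223)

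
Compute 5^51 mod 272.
125

Repeated squaring. Binary of 51 = 110011.
5^1 ≡ 5 (mod 272); 5^2 ≡ 25 (mod 272); 5^4 ≡ 81 (mod 272); 5^8 ≡ 33 (mod 272); 5^16 ≡ 1 (mod 272); 5^32 ≡ 1 (mod 272)
5^51 = 5^1 × 5^2 × 5^16 × 5^32 ≡ 125 (mod 272)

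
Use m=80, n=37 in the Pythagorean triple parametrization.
(5031, 5920, 7769)

Euclid's formula: a = m² - n², b = 2mn, c = m² + n²
m = 80, n = 37
a = 80² - 37² = 6400 - 1369 = 5031
b = 2 × 80 × 37 = 5920
c = 80² + 37² = 6400 + 1369 = 7769
Verification: 5031² + 5920² = 25310961 + 35046400 = 60357361 = 7769² ✓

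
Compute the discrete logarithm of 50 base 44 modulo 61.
45

Baby-step giant-step with step n = ⌈√61⌉ = 8.
Baby steps 44^j mod 61 (j:value) for j=0..7: 0:1, 1:44, 2:45, 3:28, 4:12, 5:40, 6:52, 7:31.
Giant-step multiplier: 44^(-8) ≡ 44^(60-8) = 44^52 ≡ 25 (mod 61).
Giant steps γ_i = 50·25^i mod 61: γ_0=50, γ_1=30, γ_2=18, γ_3=23, γ_4=26, γ_5=40 (in table at j=5).
x = i·n + j = 5·8 + 5 = 45.
Check: 44^45 ≡ 50 (mod 61).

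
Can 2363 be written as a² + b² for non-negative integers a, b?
Not possible

Factorization: 2363 = 17 × 139
By Fermat: n is sum of two squares iff every prime p ≡ 3 (mod 4) appears to even power.
Prime(s) ≡ 3 (mod 4) with odd exponent: [(139, 1)]
Therefore 2363 cannot be expressed as a² + b².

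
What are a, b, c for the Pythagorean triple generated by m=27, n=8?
(665, 432, 793)

Euclid's formula: a = m² - n², b = 2mn, c = m² + n²
m = 27, n = 8
a = 27² - 8² = 729 - 64 = 665
b = 2 × 27 × 8 = 432
c = 27² + 8² = 729 + 64 = 793
Verification: 665² + 432² = 442225 + 186624 = 628849 = 793² ✓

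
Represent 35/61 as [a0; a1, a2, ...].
[0; 1, 1, 2, 1, 8]

Euclidean algorithm steps:
35 = 0 × 61 + 35
61 = 1 × 35 + 26
35 = 1 × 26 + 9
26 = 2 × 9 + 8
9 = 1 × 8 + 1
8 = 8 × 1 + 0
Continued fraction: [0; 1, 1, 2, 1, 8]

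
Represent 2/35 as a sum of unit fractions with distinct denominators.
1/18 + 1/630

Greedy algorithm:
2/35: ceiling(35/2) = 18, use 1/18
1/630: ceiling(630/1) = 630, use 1/630
Result: 2/35 = 1/18 + 1/630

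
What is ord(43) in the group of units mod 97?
24

97 is prime, so ord(43) divides φ(97) = 96.
Divisors of 96: 1, 2, 3, 4, 6, 8, 12, 16, 24, 32, 48, 96.
Repeated squaring: 43^1 ≡ 43, 43^2 ≡ 6, 43^4 ≡ 36, 43^8 ≡ 35, 43^16 ≡ 61, 43^32 ≡ 35, 43^64 ≡ 61 (mod 97).
Test 43^d mod 97 for each divisor d in increasing order:
43^1 ≡ 43
43^2 ≡ 6
43^3 = 43^2·43^1 ≡ 64
43^4 ≡ 36
43^6 = 43^4·43^2 ≡ 22
43^8 ≡ 35
43^12 = 43^8·43^4 ≡ 96
43^16 ≡ 61
43^24 = 43^16·43^8 ≡ 1  ← first divisor giving 1
The order is 24.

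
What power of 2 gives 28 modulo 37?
34

Baby-step giant-step with step n = ⌈√37⌉ = 7.
Baby steps 2^j mod 37 (j:value) for j=0..6: 0:1, 1:2, 2:4, 3:8, 4:16, 5:32, 6:27.
Giant-step multiplier: 2^(-7) ≡ 2^(36-7) = 2^29 ≡ 24 (mod 37).
Giant steps γ_i = 28·24^i mod 37: γ_0=28, γ_1=6, γ_2=33, γ_3=15, γ_4=27 (in table at j=6).
x = i·n + j = 4·7 + 6 = 34.
Check: 2^34 ≡ 28 (mod 37).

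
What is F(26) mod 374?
217

Matrix identity: Q^n = [[F_(n+1), F_n], [F_n, F_(n-1)]] with Q = [[1,1],[1,0]].
n = 26 = 11010₂. Square-and-multiply, entries mod 374:
Q^1 = [[1,1],[1,0]]
Q^3 = (Q^1)²·Q = [[3,2],[2,1]]
Q^6 = (Q^3)² = [[13,8],[8,5]]
Q^13 = (Q^6)²·Q = [[3,233],[233,144]]
Q^26 = (Q^13)² = [[68,217],[217,225]]
F_26 mod 374 = Q^26[0][1] = 217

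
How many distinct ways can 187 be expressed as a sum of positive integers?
1280011042268

p(n) counts ways to write n as a sum of positive integers (order ignored).
Euler's pentagonal recurrence: p(k) = p(k-1) + p(k-2) - p(k-5) - p(k-7) + p(k-12) + p(k-15) - ... (offsets j(3j∓1)/2, signs ++--, p(0)=1, p(<0)=0).
DP table for k = 0..186: p(0)=1, p(1)=1, p(2)=2, p(3)=3, p(4)=5, p(5)=7, p(6)=11, p(7)=15, p(8)=22, p(9)=30, p(10)=42, p(11)=56, p(12)=77, p(13)=101, p(14)=135, p(15)=176, p(16)=231, p(17)=297, p(18)=385, p(19)=490, p(20)=627, p(21)=792, p(22)=1002, p(23)=1255, p(24)=1575, p(25)=1958, p(26)=2436, p(27)=3010, p(28)=3718, p(29)=4565, p(30)=5604, p(31)=6842, p(32)=8349, p(33)=10143, p(34)=12310, p(35)=14883, p(36)=17977, p(37)=21637, p(38)=26015, p(39)=31185, p(40)=37338, p(41)=44583, p(42)=53174, p(43)=63261, p(44)=75175, p(45)=89134, p(46)=105558, p(47)=124754, p(48)=147273, p(49)=173525, p(50)=204226, p(51)=239943, p(52)=281589, p(53)=329931, p(54)=386155, p(55)=451276, p(56)=526823, p(57)=614154, p(58)=715220, p(59)=831820, p(60)=966467, p(61)=1121505, p(62)=1300156, p(63)=1505499, p(64)=1741630, p(65)=2012558, p(66)=2323520, p(67)=2679689, p(68)=3087735, p(69)=3554345, p(70)=4087968, p(71)=4697205, p(72)=5392783, p(73)=6185689, p(74)=7089500, p(75)=8118264, p(76)=9289091, p(77)=10619863, p(78)=12132164, p(79)=13848650, p(80)=15796476, p(81)=18004327, p(82)=20506255, p(83)=23338469, p(84)=26543660, p(85)=30167357, p(86)=34262962, p(87)=38887673, p(88)=44108109, p(89)=49995925, p(90)=56634173, p(91)=64112359, p(92)=72533807, p(93)=82010177, p(94)=92669720, p(95)=104651419, p(96)=118114304, p(97)=133230930, p(98)=150198136, p(99)=169229875, p(100)=190569292, p(101)=214481126, p(102)=241265379, p(103)=271248950, p(104)=304801365, p(105)=342325709, p(106)=384276336, p(107)=431149389, p(108)=483502844, p(109)=541946240, p(110)=607163746, p(111)=679903203, p(112)=761002156, p(113)=851376628, p(114)=952050665, p(115)=1064144451, p(116)=1188908248, p(117)=1327710076, p(118)=1482074143, p(119)=1653668665, p(120)=1844349560, p(121)=2056148051, p(122)=2291320912, p(123)=2552338241, p(124)=2841940500, p(125)=3163127352, p(126)=3519222692, p(127)=3913864295, p(128)=4351078600, p(129)=4835271870, p(130)=5371315400, p(131)=5964539504, p(132)=6620830889, p(133)=7346629512, p(134)=8149040695, p(135)=9035836076, p(136)=10015581680, p(137)=11097645016, p(138)=12292341831, p(139)=13610949895, p(140)=15065878135, p(141)=16670689208, p(142)=18440293320, p(143)=20390982757, p(144)=22540654445, p(145)=24908858009, p(146)=27517052599, p(147)=30388671978, p(148)=33549419497, p(149)=37027355200, p(150)=40853235313, p(151)=45060624582, p(152)=49686288421, p(153)=54770336324, p(154)=60356673280, p(155)=66493182097, p(156)=73232243759, p(157)=80630964769, p(158)=88751778802, p(159)=97662728555, p(160)=107438159466, p(161)=118159068427, p(162)=129913904637, p(163)=142798995930, p(164)=156919475295, p(165)=172389800255, p(166)=189334822579, p(167)=207890420102, p(168)=228204732751, p(169)=250438925115, p(170)=274768617130, p(171)=301384802048, p(172)=330495499613, p(173)=362326859895, p(174)=397125074750, p(175)=435157697830, p(176)=476715857290, p(177)=522115831195, p(178)=571701605655, p(179)=625846753120, p(180)=684957390936, p(181)=749474411781, p(182)=819876908323, p(183)=896684817527, p(184)=980462880430, p(185)=1071823774337, p(186)=1171432692373.
Final step: p(187) = p(186) + p(185) - p(182) - p(180) + p(175) + p(172) - p(165) - p(161) + p(152) + p(147) - p(136) - p(130) + p(117) + p(110) - p(95) - p(87) + p(70) + p(61) - p(42) - p(32) + p(11) + p(0)
= 1171432692373 + 1071823774337 - 819876908323 - 684957390936 + 435157697830 + 330495499613 - 172389800255 - 118159068427 + 49686288421 + 30388671978 - 10015581680 - 5371315400 + 1327710076 + 607163746 - 104651419 - 38887673 + 4087968 + 1121505 - 53174 - 8349 + 56 + 1
= 1280011042268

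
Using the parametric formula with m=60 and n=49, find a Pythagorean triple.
(1199, 5880, 6001)

Euclid's formula: a = m² - n², b = 2mn, c = m² + n²
m = 60, n = 49
a = 60² - 49² = 3600 - 2401 = 1199
b = 2 × 60 × 49 = 5880
c = 60² + 49² = 3600 + 2401 = 6001
Verification: 1199² + 5880² = 1437601 + 34574400 = 36012001 = 6001² ✓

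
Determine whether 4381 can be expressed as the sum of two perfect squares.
5² + 66² (a=5, b=66)

Factorization: 4381 = 13 × 337
By Fermat: n is sum of two squares iff every prime p ≡ 3 (mod 4) appears to even power.
All primes ≡ 3 (mod 4) appear to even power.
Search a = 0, 1, 2, … for 4381 - a² a perfect square: first hit at a = 5: 4381 - 25 = 4356 = 66².
4381 = 5² + 66² = 25 + 4356 ✓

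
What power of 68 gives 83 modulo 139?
110

Baby-step giant-step with step n = ⌈√139⌉ = 12.
Baby steps 68^j mod 139 (j:value) for j=0..11: 0:1, 1:68, 2:37, 3:14, 4:118, 5:101, 6:57, 7:123, 8:24, 9:103, 10:54, 11:58.
Giant-step multiplier: 68^(-12) ≡ 68^(138-12) = 68^126 ≡ 131 (mod 139).
Giant steps γ_i = 83·131^i mod 139: γ_0=83, γ_1=31, γ_2=30, γ_3=38, γ_4=113, γ_5=69, γ_6=4, γ_7=107, γ_8=117, γ_9=37 (in table at j=2).
x = i·n + j = 9·12 + 2 = 110.
Check: 68^110 ≡ 83 (mod 139).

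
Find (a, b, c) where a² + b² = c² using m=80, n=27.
(5671, 4320, 7129)

Euclid's formula: a = m² - n², b = 2mn, c = m² + n²
m = 80, n = 27
a = 80² - 27² = 6400 - 729 = 5671
b = 2 × 80 × 27 = 4320
c = 80² + 27² = 6400 + 729 = 7129
Verification: 5671² + 4320² = 32160241 + 18662400 = 50822641 = 7129² ✓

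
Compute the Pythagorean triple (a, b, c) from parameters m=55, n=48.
(721, 5280, 5329)

Euclid's formula: a = m² - n², b = 2mn, c = m² + n²
m = 55, n = 48
a = 55² - 48² = 3025 - 2304 = 721
b = 2 × 55 × 48 = 5280
c = 55² + 48² = 3025 + 2304 = 5329
Verification: 721² + 5280² = 519841 + 27878400 = 28398241 = 5329² ✓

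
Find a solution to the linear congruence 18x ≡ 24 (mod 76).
x ≡ 14 (mod 38)

gcd(18, 76) = 2, which divides 24, so solutions exist.
Divide through by 2: 9x ≡ 12 (mod 38).
Find 9^(-1) mod 38 by the extended Euclidean algorithm:
38 = 4 × 9 + 2  ⟹  2 = (1)·38 + (-4)·9
9 = 4 × 2 + 1  ⟹  1 = (-4)·38 + (17)·9
So (17)·9 ≡ 1 (mod 38), i.e. 9^(-1) ≡ 17 (mod 38).
x ≡ 17 × 12 = 204 ≡ 14 (mod 38).
Check: 18 × 14 = 252 ≡ 24 (mod 76).
x ≡ 14 (mod 38), giving 2 solutions mod 76.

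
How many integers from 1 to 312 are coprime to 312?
96

312 = 2^3 × 3 × 13
φ(n) = n × ∏(1 - 1/p) for each prime p dividing n
φ(312) = 312 × (1 - 1/2) × (1 - 1/3) × (1 - 1/13) = 96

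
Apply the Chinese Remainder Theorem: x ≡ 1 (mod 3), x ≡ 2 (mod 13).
28

Using Chinese Remainder Theorem:
M = 3 × 13 = 39
M1 = 13, M2 = 3
y1 = 13^(-1) mod 3 = 1
y2 = 3^(-1) mod 13 = 9
x = (1×13×1 + 2×3×9) mod 39 = 28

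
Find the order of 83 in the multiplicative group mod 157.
156

157 is prime, so ord(83) divides φ(157) = 156.
Divisors of 156: 1, 2, 3, 4, 6, 12, 13, 26, 39, 52, 78, 156.
Repeated squaring: 83^1 ≡ 83, 83^2 ≡ 138, 83^4 ≡ 47, 83^8 ≡ 11, 83^16 ≡ 121, 83^32 ≡ 40, 83^64 ≡ 30, 83^128 ≡ 115 (mod 157).
Test 83^d mod 157 for each divisor d in increasing order:
83^1 ≡ 83
83^2 ≡ 138
83^3 = 83^2·83^1 ≡ 150
83^4 ≡ 47
83^6 = 83^4·83^2 ≡ 49
83^12 = 83^8·83^4 ≡ 46
83^13 = 83^8·83^4·83^1 ≡ 50
83^26 = 83^16·83^8·83^2 ≡ 145
83^39 = 83^32·83^4·83^2·83^1 ≡ 28
83^52 = 83^32·83^16·83^4 ≡ 144
83^78 = 83^64·83^8·83^4·83^2 ≡ 156
83^156 = 83^128·83^16·83^8·83^4 ≡ 1  ← first divisor giving 1
The order is 156.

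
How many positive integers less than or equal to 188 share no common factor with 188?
92

188 = 2^2 × 47
φ(n) = n × ∏(1 - 1/p) for each prime p dividing n
φ(188) = 188 × (1 - 1/2) × (1 - 1/47) = 92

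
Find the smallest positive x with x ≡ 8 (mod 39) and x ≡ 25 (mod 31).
242

Using Chinese Remainder Theorem:
M = 39 × 31 = 1209
M1 = 31, M2 = 39
y1 = 31^(-1) mod 39 = 34
y2 = 39^(-1) mod 31 = 4
x = (8×31×34 + 25×39×4) mod 1209 = 242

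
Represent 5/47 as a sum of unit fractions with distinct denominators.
1/10 + 1/157 + 1/73790

Greedy algorithm:
5/47: ceiling(47/5) = 10, use 1/10
3/470: ceiling(470/3) = 157, use 1/157
1/73790: ceiling(73790/1) = 73790, use 1/73790
Result: 5/47 = 1/10 + 1/157 + 1/73790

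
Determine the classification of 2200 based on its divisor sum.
abundant

Proper divisors of 2200: sum = 1 + 2 + 4 + 5 + 8 + 10 + 11 + 20 + ... + 275 + 440 + 550 + 1100 (23 divisors) = 3380
Since 3380 > 2200, 2200 is abundant.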